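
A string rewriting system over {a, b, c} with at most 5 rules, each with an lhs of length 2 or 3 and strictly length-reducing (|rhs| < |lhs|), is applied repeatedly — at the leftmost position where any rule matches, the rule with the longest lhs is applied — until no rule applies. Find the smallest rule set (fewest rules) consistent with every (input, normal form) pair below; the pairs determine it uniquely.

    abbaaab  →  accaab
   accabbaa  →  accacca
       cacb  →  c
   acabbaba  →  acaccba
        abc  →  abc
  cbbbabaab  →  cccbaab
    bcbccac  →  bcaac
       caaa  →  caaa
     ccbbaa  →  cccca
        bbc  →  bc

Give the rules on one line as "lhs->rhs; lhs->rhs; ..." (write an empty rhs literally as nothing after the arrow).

  | abbaaab => accaab
  | accabbaa => accacca
  | cacb => c
  | acabbaba => acaccba

acb->; bb->b; bba->cc; bcc->a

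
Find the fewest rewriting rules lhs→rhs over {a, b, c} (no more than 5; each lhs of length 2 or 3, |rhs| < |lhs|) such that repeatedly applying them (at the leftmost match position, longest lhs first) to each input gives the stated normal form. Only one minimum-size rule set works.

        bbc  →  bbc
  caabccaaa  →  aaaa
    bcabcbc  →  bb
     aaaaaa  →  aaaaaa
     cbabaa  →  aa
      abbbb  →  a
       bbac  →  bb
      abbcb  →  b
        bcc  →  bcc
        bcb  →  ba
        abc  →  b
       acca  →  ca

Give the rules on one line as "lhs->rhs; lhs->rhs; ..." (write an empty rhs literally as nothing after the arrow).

ab->c; abc->b; ac->; cb->a

  | bbc
  | caabccaaa => cabcaaa => cbaaa => aaaa
  | bcabcbc => bcbbc => babc => bb
  | aaaaaa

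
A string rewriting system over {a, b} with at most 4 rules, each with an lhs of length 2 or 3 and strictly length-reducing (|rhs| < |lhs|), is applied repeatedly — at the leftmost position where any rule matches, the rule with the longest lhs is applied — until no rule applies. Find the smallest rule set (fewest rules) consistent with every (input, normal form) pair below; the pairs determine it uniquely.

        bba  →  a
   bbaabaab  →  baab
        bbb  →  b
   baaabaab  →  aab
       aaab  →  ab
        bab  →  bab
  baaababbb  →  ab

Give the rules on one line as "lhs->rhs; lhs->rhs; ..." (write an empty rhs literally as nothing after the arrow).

aaa->a; aba->ba; bb->

  | bba => a
  | bbaabaab => aabaab => abaab => baab
  | bbb => b
  | baaabaab => babaab => bbaab => aab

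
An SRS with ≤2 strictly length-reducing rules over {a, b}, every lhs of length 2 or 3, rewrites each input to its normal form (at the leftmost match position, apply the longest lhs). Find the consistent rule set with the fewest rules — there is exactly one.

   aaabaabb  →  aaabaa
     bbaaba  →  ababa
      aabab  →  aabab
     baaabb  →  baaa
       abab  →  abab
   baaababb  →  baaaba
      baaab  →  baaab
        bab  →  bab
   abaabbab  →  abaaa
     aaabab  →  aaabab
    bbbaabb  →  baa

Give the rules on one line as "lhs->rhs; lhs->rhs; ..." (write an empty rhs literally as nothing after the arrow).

bb->; bba->ab

  | aaabaabb => aaabaa
  | bbaaba => ababa
  | aabab
  | baaabb => baaa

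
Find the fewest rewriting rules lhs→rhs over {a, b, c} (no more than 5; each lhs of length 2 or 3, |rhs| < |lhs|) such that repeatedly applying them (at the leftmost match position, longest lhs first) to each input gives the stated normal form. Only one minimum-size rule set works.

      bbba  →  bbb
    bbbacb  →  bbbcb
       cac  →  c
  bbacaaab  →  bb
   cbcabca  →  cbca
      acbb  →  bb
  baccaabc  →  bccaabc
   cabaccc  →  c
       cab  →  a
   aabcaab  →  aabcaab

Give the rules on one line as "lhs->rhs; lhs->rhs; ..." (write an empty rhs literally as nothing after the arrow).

aaa->a; ac->; ba->b; cab->a

  | bbba => bbb
  | bbbacb => bbbcb
  | cac => c
  | bbacaaab => bbcaaab => bbcab => bba => bb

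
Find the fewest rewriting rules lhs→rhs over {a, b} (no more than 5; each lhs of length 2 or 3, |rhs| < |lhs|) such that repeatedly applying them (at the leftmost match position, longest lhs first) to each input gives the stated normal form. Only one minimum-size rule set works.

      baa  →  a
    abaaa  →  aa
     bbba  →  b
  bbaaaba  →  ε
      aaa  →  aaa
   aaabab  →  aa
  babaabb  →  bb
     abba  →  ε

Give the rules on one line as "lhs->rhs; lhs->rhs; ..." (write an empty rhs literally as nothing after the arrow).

  | baa => a
  | abaaa => baaa => aa
  | bbba => b
  | bbaaaba => aaba => aba => ba => ε

ab->b; ba->; bab->aa; bba->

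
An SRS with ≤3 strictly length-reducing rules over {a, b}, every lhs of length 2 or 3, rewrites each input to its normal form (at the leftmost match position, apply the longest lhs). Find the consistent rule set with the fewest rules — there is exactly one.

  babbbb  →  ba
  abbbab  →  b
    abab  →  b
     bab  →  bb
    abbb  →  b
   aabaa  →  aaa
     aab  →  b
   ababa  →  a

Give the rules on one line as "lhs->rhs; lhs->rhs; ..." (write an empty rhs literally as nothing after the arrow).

ab->b; aba->a; abb->a

  | babbbb => babb => ba
  | abbbab => abab => ab => b
  | abab => ab => b
  | bab => bb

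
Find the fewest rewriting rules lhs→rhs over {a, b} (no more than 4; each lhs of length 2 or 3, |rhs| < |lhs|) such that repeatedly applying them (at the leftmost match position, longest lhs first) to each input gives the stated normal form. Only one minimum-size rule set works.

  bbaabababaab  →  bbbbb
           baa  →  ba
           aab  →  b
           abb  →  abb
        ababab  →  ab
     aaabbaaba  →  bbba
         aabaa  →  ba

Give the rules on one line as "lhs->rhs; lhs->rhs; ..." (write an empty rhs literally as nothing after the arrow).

aa->a; aab->b; aba->a; bab->ba

  | bbaabababaab => bbbababaab => bbbaabaab => bbbbaab => bbbbb
  | baa => ba
  | aab => b
  | abb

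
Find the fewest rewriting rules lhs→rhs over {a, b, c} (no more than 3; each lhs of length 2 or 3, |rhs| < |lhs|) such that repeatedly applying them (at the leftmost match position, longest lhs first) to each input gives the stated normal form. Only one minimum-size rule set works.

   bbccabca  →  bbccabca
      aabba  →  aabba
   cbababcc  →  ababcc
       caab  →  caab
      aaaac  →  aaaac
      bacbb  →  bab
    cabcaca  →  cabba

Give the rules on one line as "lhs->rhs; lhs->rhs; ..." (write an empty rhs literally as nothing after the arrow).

cac->b; cb->

  | bbccabca
  | aabba
  | cbababcc => ababcc
  | caab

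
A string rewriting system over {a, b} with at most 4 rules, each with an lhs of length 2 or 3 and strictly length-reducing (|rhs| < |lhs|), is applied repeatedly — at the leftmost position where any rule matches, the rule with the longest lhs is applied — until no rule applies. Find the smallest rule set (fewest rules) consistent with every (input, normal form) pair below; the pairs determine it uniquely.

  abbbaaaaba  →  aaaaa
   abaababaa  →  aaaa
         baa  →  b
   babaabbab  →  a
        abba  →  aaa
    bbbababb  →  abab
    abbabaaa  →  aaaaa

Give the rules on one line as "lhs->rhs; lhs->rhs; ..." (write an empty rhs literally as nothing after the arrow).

  | abbbaaaaba => aabaaaaba => aaaaaba => aaaaa
  | abaababaa => abbabaa => aaabaa => aaaa
  | baa => b
  | babaabbab => babbbab => baabab => bbab => aab => a

aab->a; baa->b; bb->a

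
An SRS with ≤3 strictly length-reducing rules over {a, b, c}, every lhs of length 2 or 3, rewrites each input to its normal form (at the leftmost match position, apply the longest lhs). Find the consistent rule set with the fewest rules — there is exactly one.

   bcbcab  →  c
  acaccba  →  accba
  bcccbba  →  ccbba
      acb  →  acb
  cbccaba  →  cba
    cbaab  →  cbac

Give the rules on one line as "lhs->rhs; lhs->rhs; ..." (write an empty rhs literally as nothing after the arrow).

ab->c; bc->; ca->

  | bcbcab => bcab => ab => c
  | acaccba => accba
  | bcccbba => ccbba
  | acb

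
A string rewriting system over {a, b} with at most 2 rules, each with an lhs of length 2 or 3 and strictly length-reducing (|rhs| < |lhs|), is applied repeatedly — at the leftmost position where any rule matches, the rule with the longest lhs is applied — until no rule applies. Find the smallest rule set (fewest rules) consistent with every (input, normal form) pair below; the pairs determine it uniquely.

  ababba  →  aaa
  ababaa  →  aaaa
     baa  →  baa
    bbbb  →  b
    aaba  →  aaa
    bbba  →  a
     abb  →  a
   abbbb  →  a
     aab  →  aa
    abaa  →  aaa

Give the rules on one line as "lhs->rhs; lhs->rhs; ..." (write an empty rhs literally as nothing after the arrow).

ab->a; bbb->

  | ababba => aabba => aaba => aaa
  | ababaa => aabaa => aaaa
  | baa
  | bbbb => b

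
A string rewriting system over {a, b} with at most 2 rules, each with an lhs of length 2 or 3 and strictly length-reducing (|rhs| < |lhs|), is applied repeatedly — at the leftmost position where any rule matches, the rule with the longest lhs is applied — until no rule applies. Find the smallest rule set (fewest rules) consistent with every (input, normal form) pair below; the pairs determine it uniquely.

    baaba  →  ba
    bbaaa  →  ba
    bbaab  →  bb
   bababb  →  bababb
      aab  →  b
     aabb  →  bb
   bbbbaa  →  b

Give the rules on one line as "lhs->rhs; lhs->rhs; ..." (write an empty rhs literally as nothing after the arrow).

aa->; bba->ba

  | baaba => bba => ba
  | bbaaa => baaa => ba
  | bbaab => baab => bb
  | bababb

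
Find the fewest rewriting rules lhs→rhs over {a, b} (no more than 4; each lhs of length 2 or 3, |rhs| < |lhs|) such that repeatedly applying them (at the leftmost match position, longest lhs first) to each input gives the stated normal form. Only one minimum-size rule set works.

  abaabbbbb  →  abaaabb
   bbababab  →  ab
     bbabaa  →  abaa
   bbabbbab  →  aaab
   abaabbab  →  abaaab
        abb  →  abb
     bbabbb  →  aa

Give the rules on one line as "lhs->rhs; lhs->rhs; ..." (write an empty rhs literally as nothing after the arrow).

  | abaabbbbb => abaaabb
  | bbababab => ababab => abab => ab
  | bbabaa => abaa
  | bbabbbab => abbbab => aaab

bab->b; bba->a; bbb->a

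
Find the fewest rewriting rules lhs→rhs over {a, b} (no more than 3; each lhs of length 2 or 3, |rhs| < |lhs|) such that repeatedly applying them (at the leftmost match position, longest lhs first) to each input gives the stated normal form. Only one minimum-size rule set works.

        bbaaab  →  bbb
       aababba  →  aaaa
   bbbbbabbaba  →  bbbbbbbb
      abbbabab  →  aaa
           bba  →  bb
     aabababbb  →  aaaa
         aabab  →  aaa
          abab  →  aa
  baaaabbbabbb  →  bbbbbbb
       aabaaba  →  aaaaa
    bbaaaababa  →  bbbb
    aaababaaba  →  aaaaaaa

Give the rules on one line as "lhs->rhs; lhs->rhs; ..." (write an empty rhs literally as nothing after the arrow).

ab->a; ba->b

  | bbaaab => bbaab => bbab => bbb
  | aababba => aaabba => aaaba => aaaa
  | bbbbbabbaba => bbbbbbbaba => bbbbbbbba => bbbbbbbb
  | abbbabab => abbabab => ababab => aabab => aaab => aaa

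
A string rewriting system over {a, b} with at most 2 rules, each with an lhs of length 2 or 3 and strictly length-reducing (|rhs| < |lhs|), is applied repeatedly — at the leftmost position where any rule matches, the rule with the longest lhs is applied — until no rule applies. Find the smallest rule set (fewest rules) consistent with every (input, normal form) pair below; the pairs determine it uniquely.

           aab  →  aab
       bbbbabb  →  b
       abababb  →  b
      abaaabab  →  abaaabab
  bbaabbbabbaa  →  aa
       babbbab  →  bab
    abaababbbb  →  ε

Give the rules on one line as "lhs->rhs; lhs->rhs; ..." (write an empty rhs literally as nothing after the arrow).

  | aab
  | bbbbabb => bbabb => abb => b
  | abababb => ababb => abb => b
  | abaaabab

abb->b; bb->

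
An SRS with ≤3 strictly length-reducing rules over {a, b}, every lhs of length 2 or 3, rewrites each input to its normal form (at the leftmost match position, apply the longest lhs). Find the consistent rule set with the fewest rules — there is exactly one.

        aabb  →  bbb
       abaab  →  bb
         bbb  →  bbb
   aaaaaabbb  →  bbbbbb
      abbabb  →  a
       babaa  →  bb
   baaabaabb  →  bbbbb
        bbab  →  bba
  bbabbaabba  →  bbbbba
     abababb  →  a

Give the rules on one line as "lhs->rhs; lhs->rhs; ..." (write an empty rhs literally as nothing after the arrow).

  | aabb => bbb
  | abaab => aab => bb
  | bbb
  | aaaaaabbb => baaaabbb => bbaabbb => bbbbbb

aa->b; ab->a; aba->a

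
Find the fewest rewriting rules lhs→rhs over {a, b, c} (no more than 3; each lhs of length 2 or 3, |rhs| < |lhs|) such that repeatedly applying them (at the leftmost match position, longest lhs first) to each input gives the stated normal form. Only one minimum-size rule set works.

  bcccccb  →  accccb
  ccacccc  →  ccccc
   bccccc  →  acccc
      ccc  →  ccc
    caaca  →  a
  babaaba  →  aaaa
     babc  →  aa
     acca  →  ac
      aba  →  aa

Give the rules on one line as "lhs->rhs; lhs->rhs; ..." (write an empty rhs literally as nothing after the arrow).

  | bcccccb => accccb
  | ccacccc => ccccc
  | bccccc => acccc
  | ccc

ba->a; bc->a; ca->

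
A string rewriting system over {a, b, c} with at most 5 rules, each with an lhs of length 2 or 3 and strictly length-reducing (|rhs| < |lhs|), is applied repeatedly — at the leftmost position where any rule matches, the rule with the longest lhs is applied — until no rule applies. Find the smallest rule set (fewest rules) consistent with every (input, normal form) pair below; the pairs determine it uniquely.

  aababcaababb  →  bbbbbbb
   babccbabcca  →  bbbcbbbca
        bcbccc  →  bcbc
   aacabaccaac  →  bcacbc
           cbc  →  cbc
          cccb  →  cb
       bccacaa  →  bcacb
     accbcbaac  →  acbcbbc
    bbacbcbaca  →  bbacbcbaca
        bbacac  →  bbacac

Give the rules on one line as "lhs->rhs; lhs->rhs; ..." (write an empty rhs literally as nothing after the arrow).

aa->b; ab->; abc->bb; cc->c

  | aababcaababb => bbabcaababb => bbbbaababb => bbbbbbabb => bbbbbbb
  | babccbabcca => bbbcbabcca => bbbcbbbca
  | bcbccc => bcbcc => bcbc
  | aacabaccaac => bcabaccaac => bcaccaac => bcacaac => bcacbc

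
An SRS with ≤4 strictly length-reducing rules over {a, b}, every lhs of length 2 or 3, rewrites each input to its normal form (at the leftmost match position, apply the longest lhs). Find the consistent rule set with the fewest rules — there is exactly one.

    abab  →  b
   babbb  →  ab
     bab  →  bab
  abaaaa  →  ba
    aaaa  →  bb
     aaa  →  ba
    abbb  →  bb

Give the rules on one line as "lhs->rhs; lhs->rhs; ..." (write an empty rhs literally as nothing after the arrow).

aa->b; aba->; bbb->ab

  | abab => b
  | babbb => baab => bbb => ab
  | bab
  | abaaaa => aaa => ba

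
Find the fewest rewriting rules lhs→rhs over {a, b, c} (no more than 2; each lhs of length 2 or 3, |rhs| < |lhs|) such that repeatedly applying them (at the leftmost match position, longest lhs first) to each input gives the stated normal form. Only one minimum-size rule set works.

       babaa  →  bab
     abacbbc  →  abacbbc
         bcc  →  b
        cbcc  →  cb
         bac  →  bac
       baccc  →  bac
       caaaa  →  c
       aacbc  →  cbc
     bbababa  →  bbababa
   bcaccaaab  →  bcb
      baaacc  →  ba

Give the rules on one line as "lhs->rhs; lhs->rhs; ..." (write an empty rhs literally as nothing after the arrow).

aa->; cc->

  | babaa => bab
  | abacbbc
  | bcc => b
  | cbcc => cb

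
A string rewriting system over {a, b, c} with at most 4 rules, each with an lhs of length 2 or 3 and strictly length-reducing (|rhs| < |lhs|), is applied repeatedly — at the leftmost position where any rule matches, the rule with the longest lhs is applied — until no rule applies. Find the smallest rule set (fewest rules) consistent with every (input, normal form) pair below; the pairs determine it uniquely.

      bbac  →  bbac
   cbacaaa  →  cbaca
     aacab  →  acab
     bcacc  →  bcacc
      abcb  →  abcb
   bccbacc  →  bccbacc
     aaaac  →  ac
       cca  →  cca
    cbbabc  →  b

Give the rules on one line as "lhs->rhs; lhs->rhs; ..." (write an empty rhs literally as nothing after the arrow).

aa->a; bab->; cbc->b

  | bbac
  | cbacaaa => cbacaa => cbaca
  | aacab => acab
  | bcacc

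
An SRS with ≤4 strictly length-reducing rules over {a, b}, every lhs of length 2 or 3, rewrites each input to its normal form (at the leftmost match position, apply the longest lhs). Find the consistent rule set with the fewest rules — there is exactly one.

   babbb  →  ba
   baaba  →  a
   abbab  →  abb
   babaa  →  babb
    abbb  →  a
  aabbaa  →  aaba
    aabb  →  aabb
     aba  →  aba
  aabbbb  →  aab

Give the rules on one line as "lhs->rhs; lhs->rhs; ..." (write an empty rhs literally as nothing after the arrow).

baa->bb; bba->b; bbb->

  | babbb => ba
  | baaba => bbba => a
  | abbab => abb
  | babaa => babb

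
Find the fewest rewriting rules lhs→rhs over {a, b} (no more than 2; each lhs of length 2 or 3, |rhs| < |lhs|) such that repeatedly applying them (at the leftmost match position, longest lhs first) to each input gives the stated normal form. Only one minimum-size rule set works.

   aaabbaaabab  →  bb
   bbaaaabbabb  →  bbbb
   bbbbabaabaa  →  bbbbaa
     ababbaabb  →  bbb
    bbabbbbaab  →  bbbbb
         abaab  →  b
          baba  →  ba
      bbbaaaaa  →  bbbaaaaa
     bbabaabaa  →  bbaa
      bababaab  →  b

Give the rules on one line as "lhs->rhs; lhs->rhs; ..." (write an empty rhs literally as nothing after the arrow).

ab->b; bab->b

  | aaabbaaabab => aabbaaabab => abbaaabab => bbaaabab => bbaabab => bbabab => bbab => bb
  | bbaaaabbabb => bbaaabbabb => bbaabbabb => bbabbabb => bbbabb => bbbb
  | bbbbabaabaa => bbbbaabaa => bbbbabaa => bbbbaa
  | ababbaabb => babbaabb => bbaabb => bbabb => bbb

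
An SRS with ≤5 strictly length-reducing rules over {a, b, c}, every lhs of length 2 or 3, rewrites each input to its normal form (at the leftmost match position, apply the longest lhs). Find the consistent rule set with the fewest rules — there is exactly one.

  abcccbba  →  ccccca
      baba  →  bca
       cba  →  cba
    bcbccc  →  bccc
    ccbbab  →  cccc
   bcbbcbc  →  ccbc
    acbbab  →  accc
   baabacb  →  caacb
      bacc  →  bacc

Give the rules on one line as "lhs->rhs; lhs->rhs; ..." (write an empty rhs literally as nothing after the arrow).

  | abcccbba => ccccbba => ccccca
  | baba => bca
  | cba
  | bcbccc => bccc

aab->ba; ab->c; bb->c; bcb->b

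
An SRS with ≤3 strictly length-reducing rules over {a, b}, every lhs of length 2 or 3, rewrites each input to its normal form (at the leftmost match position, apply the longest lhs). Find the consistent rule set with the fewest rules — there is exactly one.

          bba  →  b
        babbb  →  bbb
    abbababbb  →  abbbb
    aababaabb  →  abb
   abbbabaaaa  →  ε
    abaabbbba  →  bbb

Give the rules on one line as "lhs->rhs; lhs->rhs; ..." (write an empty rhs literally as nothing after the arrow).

aa->; ba->

  | bba => b
  | babbb => bbb
  | abbababbb => abbabbb => abbbb
  | aababaabb => babaabb => baabb => abb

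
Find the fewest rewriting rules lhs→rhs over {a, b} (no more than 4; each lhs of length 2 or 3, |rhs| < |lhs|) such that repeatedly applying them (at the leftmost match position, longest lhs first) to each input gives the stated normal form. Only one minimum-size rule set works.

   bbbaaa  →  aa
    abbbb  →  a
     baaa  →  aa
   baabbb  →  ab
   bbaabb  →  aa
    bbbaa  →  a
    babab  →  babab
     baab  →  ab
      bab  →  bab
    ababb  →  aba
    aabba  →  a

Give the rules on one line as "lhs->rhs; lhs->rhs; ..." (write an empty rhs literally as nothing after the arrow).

  | bbbaaa => baaa => aa
  | abbbb => abb => a
  | baaa => aa
  | baabbb => abbb => ab

aaa->a; baa->a; bb->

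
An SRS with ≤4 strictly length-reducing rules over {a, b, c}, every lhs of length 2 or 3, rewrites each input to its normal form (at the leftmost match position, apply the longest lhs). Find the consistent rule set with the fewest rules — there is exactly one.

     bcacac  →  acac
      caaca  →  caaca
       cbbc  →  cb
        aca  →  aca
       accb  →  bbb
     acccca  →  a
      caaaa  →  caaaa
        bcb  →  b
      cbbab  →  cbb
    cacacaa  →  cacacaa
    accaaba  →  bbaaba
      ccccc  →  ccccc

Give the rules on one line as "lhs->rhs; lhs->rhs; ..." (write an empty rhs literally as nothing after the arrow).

acc->bb; bab->b; bc->

  | bcacac => acac
  | caaca
  | cbbc => cb
  | aca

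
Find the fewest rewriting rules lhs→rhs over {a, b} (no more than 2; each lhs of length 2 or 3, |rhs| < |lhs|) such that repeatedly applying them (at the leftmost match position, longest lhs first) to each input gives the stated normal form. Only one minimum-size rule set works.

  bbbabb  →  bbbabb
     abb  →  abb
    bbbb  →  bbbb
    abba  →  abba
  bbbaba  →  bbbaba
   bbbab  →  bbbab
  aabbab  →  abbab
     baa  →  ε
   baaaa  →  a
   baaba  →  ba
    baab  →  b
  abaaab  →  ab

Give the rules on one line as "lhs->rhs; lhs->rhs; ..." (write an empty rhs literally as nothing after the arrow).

aa->a; baa->

  | bbbabb
  | abb
  | bbbb
  | abba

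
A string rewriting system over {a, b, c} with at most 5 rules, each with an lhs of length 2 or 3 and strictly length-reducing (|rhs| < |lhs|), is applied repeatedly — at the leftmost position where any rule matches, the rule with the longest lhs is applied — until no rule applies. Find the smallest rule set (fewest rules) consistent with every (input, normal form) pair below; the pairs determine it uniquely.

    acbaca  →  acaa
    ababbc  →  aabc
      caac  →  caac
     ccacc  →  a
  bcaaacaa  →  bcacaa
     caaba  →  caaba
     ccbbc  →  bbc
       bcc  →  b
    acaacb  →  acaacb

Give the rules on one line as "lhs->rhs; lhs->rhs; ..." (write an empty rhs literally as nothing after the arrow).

aaa->a; bab->a; bac->a; cc->

  | acbaca => acaa
  | ababbc => aabc
  | caac
  | ccacc => acc => a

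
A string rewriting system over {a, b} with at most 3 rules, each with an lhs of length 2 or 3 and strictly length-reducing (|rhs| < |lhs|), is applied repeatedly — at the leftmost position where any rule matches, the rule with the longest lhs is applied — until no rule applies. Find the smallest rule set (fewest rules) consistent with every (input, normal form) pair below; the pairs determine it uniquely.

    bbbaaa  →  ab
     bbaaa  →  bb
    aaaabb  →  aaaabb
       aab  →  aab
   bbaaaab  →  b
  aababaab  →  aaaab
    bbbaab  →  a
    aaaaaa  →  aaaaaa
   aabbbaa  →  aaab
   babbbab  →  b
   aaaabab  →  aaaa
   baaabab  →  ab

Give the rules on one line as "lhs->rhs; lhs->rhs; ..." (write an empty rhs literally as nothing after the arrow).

  | bbbaaa => abaaa => abaa => aba => ab
  | bbaaa => bbaa => bba => bb
  | aaaabb
  | aab

ba->b; bab->; bbb->ab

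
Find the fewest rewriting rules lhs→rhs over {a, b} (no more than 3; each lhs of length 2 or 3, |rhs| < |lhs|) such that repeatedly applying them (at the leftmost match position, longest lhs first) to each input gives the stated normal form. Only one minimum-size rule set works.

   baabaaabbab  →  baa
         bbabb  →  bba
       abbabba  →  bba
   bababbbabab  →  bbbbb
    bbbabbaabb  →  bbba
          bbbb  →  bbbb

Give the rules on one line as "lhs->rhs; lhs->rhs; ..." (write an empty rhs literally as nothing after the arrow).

ab->a; aba->

  | baabaaabbab => baaabbab => baaabab => baab => baa
  | bbabb => bbab => bba
  | abbabba => ababba => bba
  | bababbbabab => bbbbabab => bbbbb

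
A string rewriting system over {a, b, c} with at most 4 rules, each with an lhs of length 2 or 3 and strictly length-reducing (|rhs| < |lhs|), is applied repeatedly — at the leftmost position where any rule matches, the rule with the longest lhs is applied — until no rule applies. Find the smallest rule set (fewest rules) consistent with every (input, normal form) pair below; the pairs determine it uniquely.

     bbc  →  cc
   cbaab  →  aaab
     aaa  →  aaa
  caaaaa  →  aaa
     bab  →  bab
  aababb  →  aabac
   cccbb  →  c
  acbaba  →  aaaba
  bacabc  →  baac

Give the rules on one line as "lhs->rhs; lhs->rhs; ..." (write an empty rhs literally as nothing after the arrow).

  | bbc => cc
  | cbaab => aaab
  | aaa
  | caaaaa => aaa

bb->c; ca->c; caa->; cb->a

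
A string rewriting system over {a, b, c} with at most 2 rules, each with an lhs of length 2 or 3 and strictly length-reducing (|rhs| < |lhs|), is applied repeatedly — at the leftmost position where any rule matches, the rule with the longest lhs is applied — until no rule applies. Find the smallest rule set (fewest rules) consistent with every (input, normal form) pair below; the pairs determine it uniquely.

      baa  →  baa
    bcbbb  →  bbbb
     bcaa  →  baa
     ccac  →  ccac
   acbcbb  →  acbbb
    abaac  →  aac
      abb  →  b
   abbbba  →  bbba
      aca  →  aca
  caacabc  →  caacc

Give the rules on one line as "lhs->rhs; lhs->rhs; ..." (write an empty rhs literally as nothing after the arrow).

ab->; bc->b

  | baa
  | bcbbb => bbbb
  | bcaa => baa
  | ccac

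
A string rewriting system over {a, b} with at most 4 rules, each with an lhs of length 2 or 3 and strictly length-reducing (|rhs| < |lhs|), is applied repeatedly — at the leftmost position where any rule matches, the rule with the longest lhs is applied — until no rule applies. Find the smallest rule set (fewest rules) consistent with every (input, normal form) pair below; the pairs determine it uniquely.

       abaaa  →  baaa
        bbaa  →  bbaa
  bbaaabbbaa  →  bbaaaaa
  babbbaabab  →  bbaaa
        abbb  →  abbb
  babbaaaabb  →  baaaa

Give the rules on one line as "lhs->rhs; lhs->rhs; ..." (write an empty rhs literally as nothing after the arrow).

  | abaaa => baaa
  | bbaa
  | bbaaabbbaa => bbaaabbaa => bbaaabaa => bbaaaaa
  | babbbaabab => bbaabab => bbaaab => bbaaa

aab->aa; aba->ba; bab->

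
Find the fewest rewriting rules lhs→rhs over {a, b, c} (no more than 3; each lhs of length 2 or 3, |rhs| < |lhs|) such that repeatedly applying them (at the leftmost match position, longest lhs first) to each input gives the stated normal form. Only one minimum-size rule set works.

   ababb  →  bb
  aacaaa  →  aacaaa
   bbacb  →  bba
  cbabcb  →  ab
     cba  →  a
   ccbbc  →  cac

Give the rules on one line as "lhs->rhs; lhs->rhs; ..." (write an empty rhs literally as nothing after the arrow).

  | ababb => bb
  | aacaaa
  | bbacb => bba
  | cbabcb => abcb => ab

aba->; cb->; cbb->a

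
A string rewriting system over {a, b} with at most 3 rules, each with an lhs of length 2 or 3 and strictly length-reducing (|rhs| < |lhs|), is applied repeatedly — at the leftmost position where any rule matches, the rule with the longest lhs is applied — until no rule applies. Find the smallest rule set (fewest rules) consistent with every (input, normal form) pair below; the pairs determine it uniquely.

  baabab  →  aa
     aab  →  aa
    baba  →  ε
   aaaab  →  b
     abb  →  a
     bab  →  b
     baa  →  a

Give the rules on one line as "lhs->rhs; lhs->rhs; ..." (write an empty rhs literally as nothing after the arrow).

  | baabab => abab => aab => aa
  | aab => aa
  | baba => ba => ε
  | aaaab => bab => b

aaa->b; ab->a; ba->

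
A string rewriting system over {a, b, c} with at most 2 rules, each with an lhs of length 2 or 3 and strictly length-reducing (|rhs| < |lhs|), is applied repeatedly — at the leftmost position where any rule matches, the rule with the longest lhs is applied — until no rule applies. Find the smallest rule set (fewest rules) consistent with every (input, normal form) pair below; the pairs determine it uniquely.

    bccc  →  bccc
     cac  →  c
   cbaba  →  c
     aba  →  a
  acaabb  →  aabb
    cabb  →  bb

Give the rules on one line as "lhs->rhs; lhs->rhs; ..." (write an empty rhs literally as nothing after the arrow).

ba->; ca->

  | bccc
  | cac => c
  | cbaba => cba => c
  | aba => a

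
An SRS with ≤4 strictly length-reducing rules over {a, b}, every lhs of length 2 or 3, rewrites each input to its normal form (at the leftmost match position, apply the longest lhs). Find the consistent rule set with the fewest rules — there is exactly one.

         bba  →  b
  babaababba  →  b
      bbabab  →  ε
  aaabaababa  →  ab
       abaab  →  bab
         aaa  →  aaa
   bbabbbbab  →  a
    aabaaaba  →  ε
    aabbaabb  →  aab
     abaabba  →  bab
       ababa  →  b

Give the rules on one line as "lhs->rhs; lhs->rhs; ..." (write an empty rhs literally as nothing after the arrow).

  | bba => b
  | babaababba => bbababba => bbabba => bbba => aba => b
  | bbabab => bbab => bb => ε
  | aaabaababa => aabababa => abbaba => abba => ab

aba->b; bb->; bba->b; bbb->ab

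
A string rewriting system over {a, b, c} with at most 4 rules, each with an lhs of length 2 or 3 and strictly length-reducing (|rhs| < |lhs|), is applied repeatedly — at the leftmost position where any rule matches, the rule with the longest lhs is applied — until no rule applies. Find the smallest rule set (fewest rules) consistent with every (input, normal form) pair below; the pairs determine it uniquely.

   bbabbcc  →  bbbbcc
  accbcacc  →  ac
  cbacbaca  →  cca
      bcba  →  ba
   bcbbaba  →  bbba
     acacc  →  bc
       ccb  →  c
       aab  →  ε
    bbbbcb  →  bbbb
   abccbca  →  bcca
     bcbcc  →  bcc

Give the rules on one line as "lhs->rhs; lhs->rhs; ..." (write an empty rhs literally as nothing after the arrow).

  | bbabbcc => bbbbcc
  | accbcacc => accacc => acbc => ac
  | cbacbaca => acbaca => aaca => cca
  | bcba => ba

aa->c; ab->b; cac->b; cb->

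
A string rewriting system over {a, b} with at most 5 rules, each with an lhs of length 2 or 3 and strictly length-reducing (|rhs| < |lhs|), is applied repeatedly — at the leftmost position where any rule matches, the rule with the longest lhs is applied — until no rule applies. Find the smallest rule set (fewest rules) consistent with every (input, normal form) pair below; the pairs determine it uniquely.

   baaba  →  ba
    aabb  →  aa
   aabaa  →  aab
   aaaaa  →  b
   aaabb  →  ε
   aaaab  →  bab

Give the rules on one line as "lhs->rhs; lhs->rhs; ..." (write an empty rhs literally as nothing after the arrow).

  | baaba => bba => ba
  | aabb => aa
  | aabaa => aab
  | aaaaa => bbaa => baa => b

aaa->bb; baa->b; bb->; bba->ba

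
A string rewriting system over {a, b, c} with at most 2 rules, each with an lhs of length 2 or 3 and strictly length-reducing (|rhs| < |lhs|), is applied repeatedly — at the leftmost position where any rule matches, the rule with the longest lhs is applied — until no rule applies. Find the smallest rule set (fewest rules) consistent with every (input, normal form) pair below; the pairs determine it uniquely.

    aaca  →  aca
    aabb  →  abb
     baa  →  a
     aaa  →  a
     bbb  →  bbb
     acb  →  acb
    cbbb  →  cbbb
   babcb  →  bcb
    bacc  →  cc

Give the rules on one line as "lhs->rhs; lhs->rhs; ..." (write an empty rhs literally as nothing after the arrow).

  | aaca => aca
  | aabb => abb
  | baa => a
  | aaa => aa => a

aa->a; ba->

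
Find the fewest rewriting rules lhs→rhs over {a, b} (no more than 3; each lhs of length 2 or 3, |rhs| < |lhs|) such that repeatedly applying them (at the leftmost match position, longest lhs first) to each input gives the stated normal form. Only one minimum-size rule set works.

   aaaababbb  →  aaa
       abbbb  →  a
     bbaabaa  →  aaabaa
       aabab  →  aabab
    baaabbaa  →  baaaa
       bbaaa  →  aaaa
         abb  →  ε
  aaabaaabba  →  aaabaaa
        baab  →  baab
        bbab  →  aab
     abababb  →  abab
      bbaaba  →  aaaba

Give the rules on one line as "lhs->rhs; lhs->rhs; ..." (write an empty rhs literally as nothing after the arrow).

abb->; bb->a

  | aaaababbb => aaaabb => aaa
  | abbbb => bb => a
  | bbaabaa => aaabaa
  | aabab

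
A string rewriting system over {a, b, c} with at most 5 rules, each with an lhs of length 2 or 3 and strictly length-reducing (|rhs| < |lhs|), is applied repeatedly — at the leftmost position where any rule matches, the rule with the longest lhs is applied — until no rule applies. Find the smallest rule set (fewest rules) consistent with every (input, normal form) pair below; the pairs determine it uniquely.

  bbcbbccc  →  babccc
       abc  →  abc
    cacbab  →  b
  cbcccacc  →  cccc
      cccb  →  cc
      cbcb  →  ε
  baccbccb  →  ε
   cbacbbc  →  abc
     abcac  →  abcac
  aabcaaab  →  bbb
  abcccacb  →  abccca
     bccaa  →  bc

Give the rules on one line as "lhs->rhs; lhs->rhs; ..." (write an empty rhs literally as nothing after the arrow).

aa->b; acc->c; bcb->a; cb->

  | bbcbbccc => babccc
  | abc
  | cacbab => caab => cbb => b
  | cbcccacc => cccacc => cccc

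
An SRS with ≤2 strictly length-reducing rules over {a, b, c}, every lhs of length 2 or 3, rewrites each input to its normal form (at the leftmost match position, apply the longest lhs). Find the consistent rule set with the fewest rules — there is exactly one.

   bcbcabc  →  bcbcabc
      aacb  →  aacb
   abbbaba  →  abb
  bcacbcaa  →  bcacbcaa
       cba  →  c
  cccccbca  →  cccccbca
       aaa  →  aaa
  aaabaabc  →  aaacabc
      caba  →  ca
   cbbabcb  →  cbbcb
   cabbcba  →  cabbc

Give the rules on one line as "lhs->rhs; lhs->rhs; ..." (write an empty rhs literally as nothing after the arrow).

ba->; baa->ca

  | bcbcabc
  | aacb
  | abbbaba => abbba => abb
  | bcacbcaa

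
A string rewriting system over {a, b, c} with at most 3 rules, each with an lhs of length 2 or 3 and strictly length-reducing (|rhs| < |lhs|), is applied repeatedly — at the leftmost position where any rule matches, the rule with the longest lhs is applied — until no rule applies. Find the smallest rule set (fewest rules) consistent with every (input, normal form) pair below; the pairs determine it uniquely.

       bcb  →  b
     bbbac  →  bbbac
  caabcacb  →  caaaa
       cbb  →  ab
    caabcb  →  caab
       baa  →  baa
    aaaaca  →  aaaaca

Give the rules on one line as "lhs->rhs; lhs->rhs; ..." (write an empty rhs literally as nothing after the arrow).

  | bcb => b
  | bbbac
  | caabcacb => caaacb => caaaa
  | cbb => ab

bc->; cb->a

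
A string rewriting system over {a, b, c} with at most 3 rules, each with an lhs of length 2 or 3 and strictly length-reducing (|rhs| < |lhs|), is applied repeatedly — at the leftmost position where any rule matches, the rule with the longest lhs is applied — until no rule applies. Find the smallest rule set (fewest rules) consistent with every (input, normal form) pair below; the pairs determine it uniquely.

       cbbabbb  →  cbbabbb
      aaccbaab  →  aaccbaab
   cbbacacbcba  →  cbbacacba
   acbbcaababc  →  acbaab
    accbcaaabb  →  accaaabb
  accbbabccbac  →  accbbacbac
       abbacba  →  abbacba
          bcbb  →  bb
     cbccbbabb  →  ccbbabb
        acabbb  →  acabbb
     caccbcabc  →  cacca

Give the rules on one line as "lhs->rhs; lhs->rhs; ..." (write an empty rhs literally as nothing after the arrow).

aba->ab; bc->

  | cbbabbb
  | aaccbaab
  | cbbacacbcba => cbbacacba
  | acbbcaababc => acbaababc => acbaabbc => acbaab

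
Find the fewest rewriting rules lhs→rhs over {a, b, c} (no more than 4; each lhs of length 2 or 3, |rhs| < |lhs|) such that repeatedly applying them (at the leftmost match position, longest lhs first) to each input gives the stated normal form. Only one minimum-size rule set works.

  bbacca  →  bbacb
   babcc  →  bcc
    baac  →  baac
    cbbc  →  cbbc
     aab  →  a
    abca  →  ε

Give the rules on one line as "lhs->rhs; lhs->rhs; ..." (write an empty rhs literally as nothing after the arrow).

  | bbacca => bbacb
  | babcc => bcc
  | baac
  | cbbc

ab->; ca->; cca->cb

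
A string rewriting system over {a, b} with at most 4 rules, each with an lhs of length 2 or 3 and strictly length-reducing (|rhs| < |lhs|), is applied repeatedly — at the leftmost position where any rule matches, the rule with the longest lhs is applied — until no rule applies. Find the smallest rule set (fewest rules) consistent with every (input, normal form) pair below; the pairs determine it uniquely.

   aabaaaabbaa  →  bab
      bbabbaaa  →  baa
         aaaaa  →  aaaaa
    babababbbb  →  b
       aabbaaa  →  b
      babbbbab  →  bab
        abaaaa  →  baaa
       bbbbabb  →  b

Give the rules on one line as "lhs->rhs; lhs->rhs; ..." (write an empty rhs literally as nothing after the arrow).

aba->b; bb->b; bba->b

  | aabaaaabbaa => abaaabbaa => baabbaa => baaba => bab
  | bbabbaaa => bbbaaa => bbaaa => baa
  | aaaaa
  | babababbbb => bbbabbbb => bbabbbb => bbbbb => bbbb => bbb => bb => b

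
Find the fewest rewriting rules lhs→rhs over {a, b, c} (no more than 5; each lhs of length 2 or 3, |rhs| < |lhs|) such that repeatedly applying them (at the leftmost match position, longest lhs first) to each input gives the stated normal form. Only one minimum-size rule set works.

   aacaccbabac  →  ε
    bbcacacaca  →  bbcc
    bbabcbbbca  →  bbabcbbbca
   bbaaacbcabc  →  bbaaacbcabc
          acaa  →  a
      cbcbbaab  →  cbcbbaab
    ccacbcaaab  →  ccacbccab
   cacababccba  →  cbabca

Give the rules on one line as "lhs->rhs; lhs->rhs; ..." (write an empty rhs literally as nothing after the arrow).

aca->; bac->; caa->cc; ccb->c

  | aacaccbabac => accbabac => acabac => bac => ε
  | bbcacacaca => bbccaca => bbcc
  | bbabcbbbca
  | bbaaacbcabc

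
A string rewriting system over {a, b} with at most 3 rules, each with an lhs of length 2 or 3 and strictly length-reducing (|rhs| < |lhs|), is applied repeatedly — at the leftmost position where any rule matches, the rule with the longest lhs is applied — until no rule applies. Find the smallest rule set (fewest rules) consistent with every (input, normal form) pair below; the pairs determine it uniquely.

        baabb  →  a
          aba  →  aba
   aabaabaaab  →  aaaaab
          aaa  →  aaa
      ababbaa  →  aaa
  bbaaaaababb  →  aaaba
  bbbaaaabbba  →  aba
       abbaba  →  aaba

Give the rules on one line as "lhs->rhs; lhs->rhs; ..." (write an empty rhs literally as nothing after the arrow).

  | baabb => abb => a
  | aba
  | aabaabaaab => aaabaaab => aaaaab
  | aaa

abb->a; baa->a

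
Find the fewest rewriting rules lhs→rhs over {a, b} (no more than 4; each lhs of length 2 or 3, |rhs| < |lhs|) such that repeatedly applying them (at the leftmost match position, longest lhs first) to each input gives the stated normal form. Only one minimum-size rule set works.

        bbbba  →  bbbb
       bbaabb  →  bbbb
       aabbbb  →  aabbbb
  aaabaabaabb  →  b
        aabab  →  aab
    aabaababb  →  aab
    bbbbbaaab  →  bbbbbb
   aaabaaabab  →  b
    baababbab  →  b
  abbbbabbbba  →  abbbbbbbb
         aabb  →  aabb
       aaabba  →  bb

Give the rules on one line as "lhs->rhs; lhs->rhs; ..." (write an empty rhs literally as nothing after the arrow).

  | bbbba => bbbb
  | bbaabb => bbabb => bbbb
  | aabbbb
  | aaabaabaabb => baabaabb => babaabb => baaabb => baabb => babb => bab => ba => b

aaa->; ba->b; bab->ba; bba->bb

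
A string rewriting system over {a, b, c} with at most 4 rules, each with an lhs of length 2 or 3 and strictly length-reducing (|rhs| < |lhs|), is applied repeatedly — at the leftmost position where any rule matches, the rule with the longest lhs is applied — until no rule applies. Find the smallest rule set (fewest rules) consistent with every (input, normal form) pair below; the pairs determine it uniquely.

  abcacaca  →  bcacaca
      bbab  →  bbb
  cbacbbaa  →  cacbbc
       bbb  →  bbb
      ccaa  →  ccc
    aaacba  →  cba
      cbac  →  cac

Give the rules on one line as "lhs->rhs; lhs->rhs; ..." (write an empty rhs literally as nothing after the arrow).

  | abcacaca => bcacaca
  | bbab => bbb
  | cbacbbaa => cacbbaa => cacbbc
  | bbb

aa->c; aaa->; ab->b; bac->ac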